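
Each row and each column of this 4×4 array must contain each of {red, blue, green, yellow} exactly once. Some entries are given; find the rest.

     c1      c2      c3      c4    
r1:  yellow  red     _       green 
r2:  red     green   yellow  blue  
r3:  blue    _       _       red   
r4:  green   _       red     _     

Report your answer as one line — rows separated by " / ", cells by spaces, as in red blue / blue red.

yellow red blue green / red green yellow blue / blue yellow green red / green blue red yellow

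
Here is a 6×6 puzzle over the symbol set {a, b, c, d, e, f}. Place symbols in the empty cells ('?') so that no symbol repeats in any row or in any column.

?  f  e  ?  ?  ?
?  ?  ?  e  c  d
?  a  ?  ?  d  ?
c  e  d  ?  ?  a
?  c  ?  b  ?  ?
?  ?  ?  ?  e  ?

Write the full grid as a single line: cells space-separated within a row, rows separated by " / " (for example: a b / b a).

b f e d a c / a b f e c d / e a b c d f / c e d f b a / d c a b f e / f d c a e b

(r2,c2) = b
(r4,c4) = f
(r4,c5) = b
(r6,c2) = d
(r1,c5) = a
(r3,c4) = c
(r5,c5) = f
(r5,c6) = e
(r6,c4) = a
(r1,c4) = d
(r5,c3) = a
(r1,c1) = b
(r1,c6) = c
(r2,c3) = f
(r3,c3) = b
(r3,c6) = f
(r5,c1) = d
(r6,c1) = f
(r6,c3) = c
(r6,c6) = b
(r2,c1) = a
(r3,c1) = e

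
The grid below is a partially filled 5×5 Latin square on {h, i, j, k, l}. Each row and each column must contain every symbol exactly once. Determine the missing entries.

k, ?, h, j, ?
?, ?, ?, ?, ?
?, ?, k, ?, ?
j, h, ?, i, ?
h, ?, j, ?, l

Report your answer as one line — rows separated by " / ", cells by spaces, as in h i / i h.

k l h j i / l k i h j / i j k l h / j h l i k / h i j k l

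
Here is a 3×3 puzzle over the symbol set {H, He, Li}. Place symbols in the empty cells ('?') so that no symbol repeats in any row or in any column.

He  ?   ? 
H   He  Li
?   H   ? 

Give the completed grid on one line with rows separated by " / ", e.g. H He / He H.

He Li H / H He Li / Li H He

At row 1, column 2: row 1 has {He}; column 2 has {H,He}; that leaves Li.
At row 1, column 3: row 1 has {He,Li}; column 3 has {Li}; that leaves H.
At row 3, column 1: row 3 has {H}; column 1 has {H,He}; that leaves Li.
At row 3, column 3: row 3 has {H,Li}; column 3 has {H,Li}; that leaves He.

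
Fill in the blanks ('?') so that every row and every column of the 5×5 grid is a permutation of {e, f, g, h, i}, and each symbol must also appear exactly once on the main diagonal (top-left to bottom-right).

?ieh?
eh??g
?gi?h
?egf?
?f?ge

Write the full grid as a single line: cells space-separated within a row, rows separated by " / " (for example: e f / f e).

g i e h f / e h f i g / f g i e h / h e g f i / i f h g e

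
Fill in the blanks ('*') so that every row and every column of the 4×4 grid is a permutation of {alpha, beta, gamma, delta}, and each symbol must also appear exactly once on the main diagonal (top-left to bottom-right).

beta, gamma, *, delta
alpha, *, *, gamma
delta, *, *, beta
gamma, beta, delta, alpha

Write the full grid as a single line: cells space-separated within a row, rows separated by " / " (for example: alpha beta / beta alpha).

(r1,c3) = alpha
(r2,c2) = delta
(r2,c3) = beta
(r3,c2) = alpha
(r3,c3) = gamma

beta gamma alpha delta / alpha delta beta gamma / delta alpha gamma beta / gamma beta delta alpha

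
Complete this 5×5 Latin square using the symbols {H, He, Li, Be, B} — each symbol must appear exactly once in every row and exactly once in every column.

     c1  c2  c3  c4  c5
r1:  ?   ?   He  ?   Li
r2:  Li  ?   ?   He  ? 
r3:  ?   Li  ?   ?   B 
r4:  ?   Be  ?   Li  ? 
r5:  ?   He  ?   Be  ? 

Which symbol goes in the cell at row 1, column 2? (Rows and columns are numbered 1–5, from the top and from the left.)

H

(r3,c4) = H
(r5,c5) = H
(r1,c4) = B
(r2,c5) = Be
(r3,c3) = Be
(r4,c5) = He
(r5,c1) = B
(r5,c3) = Li
(r1,c2) = H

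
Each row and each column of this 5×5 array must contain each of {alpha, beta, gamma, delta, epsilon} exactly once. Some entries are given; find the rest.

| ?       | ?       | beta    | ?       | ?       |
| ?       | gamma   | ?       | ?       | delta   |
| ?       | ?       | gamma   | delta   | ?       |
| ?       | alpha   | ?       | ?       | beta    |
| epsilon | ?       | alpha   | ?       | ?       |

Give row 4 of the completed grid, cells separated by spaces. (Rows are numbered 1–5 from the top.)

gamma alpha delta epsilon beta

(r2,c3) = epsilon
(r4,c3) = delta
(r5,c5) = gamma
(r4,c1) = gamma
(r4,c4) = epsilon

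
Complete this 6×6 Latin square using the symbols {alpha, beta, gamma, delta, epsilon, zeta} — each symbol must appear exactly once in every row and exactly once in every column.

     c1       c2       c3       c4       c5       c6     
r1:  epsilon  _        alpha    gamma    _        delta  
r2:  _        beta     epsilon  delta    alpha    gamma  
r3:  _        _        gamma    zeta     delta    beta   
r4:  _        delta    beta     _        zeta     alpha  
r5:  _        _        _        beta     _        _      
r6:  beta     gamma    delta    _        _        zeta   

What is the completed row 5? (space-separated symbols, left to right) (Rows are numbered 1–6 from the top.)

At row 1, column 2: row 1 has {alpha,gamma,delta,epsilon}; column 2 has {beta,gamma,delta}; that leaves zeta.
At row 1, column 5: row 1 has {alpha,gamma,delta,epsilon,zeta}; column 5 has {alpha,delta,zeta}; that leaves beta.
At row 2, column 1: row 2 has {alpha,beta,gamma,delta,epsilon}; column 1 has {beta,epsilon}; that leaves zeta.
At row 3, column 1: row 3 has {beta,gamma,delta,zeta}; column 1 has {beta,epsilon,zeta}; that leaves alpha.
At row 3, column 2: row 3 has {alpha,beta,gamma,delta,zeta}; column 2 has {beta,gamma,delta,zeta}; that leaves epsilon.
At row 4, column 1: row 4 has {alpha,beta,delta,zeta}; column 1 has {alpha,beta,epsilon,zeta}; that leaves gamma.
At row 4, column 4: row 4 has {alpha,beta,gamma,delta,zeta}; column 4 has {beta,gamma,delta,zeta}; that leaves epsilon.
At row 5, column 1: row 5 has {beta}; column 1 has {alpha,beta,gamma,epsilon,zeta}; that leaves delta.
At row 5, column 2: row 5 has {beta,delta}; column 2 has {beta,gamma,delta,epsilon,zeta}; that leaves alpha.
At row 5, column 3: row 5 has {alpha,beta,delta}; column 3 has {alpha,beta,gamma,delta,epsilon}; that leaves zeta.
At row 5, column 6: row 5 has {alpha,beta,delta,zeta}; column 6 has {alpha,beta,gamma,delta,zeta}; that leaves epsilon.
At row 6, column 4: row 6 has {beta,gamma,delta,zeta}; column 4 has {beta,gamma,delta,epsilon,zeta}; that leaves alpha.
At row 6, column 5: row 6 has {alpha,beta,gamma,delta,zeta}; column 5 has {alpha,beta,delta,zeta}; that leaves epsilon.
At row 5, column 5: row 5 has {alpha,beta,delta,epsilon,zeta}; column 5 has {alpha,beta,delta,epsilon,zeta}; that leaves gamma.

delta alpha zeta beta gamma epsilon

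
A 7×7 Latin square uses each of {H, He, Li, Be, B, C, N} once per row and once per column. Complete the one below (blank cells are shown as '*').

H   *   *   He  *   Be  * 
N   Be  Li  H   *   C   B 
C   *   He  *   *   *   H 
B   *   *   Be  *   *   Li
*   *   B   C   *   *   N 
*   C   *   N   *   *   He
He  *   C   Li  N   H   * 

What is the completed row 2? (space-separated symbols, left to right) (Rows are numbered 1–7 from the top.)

N Be Li H He C B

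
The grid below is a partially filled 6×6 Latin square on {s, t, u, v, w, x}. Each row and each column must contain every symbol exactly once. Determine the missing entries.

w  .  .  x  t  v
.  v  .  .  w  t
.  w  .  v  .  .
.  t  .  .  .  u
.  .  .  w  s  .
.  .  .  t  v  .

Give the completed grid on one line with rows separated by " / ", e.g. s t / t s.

w s u x t v / s v x u w t / x w t v u s / v t w s x u / t u v w s x / u x s t v w

(r4,c4) = s
(r4,c5) = x
(r5,c6) = x
(r2,c4) = u
(r3,c5) = u
(r3,c6) = s
(r4,c1) = v
(r4,c3) = w
(r5,c2) = u
(r6,c6) = w
(r1,c2) = s
(r1,c3) = u
(r5,c1) = t
(r5,c3) = v
(r6,c2) = x
(r6,c3) = s
(r2,c3) = x
(r3,c1) = x
(r3,c3) = t
(r6,c1) = u
(r2,c1) = s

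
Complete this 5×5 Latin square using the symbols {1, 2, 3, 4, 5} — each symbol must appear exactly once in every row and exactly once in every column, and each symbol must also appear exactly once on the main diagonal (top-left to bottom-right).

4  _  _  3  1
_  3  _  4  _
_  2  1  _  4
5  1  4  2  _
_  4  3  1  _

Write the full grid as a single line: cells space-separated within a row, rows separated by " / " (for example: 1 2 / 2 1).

4 5 2 3 1 / 1 3 5 4 2 / 3 2 1 5 4 / 5 1 4 2 3 / 2 4 3 1 5

(r1,c2) = 5
(r1,c3) = 2
(r2,c3) = 5
(r2,c5) = 2
(r3,c1) = 3
(r3,c4) = 5
(r4,c5) = 3
(r5,c1) = 2
(r5,c5) = 5
(r2,c1) = 1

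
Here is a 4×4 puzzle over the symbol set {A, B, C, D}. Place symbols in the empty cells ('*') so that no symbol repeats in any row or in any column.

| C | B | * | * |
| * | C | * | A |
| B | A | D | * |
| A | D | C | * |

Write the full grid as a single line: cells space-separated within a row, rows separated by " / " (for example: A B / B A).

C B A D / D C B A / B A D C / A D C B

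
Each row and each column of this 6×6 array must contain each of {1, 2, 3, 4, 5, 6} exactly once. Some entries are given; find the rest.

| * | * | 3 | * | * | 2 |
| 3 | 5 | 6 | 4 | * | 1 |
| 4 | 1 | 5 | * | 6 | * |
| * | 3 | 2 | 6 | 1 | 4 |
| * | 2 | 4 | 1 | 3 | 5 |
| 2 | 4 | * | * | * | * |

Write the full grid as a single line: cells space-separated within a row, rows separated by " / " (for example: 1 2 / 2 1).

(r1,c2) = 6
(r1,c4) = 5
(r1,c5) = 4
(r2,c5) = 2
(r3,c6) = 3
(r4,c1) = 5
(r5,c1) = 6
(r6,c3) = 1
(r6,c4) = 3
(r6,c5) = 5
(r6,c6) = 6
(r1,c1) = 1
(r3,c4) = 2

1 6 3 5 4 2 / 3 5 6 4 2 1 / 4 1 5 2 6 3 / 5 3 2 6 1 4 / 6 2 4 1 3 5 / 2 4 1 3 5 6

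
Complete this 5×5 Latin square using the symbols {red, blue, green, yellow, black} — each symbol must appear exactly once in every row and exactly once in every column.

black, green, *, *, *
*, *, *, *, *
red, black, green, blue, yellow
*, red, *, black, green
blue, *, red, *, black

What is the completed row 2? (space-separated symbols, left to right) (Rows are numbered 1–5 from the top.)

green blue black yellow red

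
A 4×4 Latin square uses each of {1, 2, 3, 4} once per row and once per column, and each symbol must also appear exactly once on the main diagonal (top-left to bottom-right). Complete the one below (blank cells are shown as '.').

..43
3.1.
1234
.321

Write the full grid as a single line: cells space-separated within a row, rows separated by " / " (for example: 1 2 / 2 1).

2 1 4 3 / 3 4 1 2 / 1 2 3 4 / 4 3 2 1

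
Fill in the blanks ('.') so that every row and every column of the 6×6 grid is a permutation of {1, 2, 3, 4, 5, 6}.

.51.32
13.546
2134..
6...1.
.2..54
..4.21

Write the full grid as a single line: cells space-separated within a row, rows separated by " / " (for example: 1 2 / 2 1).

(r1,c1) = 4
(r1,c4) = 6
(r2,c3) = 2
(r3,c5) = 6
(r3,c6) = 5
(r4,c2) = 4
(r4,c3) = 5
(r4,c6) = 3
(r5,c1) = 3
(r5,c3) = 6
(r5,c4) = 1
(r6,c1) = 5
(r6,c2) = 6
(r6,c4) = 3
(r4,c4) = 2

4 5 1 6 3 2 / 1 3 2 5 4 6 / 2 1 3 4 6 5 / 6 4 5 2 1 3 / 3 2 6 1 5 4 / 5 6 4 3 2 1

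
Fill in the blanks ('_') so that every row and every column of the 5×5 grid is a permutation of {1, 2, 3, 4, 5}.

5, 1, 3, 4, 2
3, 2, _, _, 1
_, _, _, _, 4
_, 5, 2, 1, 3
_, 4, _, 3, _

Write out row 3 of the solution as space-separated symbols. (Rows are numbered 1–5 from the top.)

1 3 5 2 4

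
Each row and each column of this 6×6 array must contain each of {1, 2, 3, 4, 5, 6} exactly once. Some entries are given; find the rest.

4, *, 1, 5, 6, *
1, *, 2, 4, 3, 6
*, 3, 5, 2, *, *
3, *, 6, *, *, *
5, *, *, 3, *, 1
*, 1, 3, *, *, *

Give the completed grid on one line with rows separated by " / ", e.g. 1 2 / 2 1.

4 2 1 5 6 3 / 1 5 2 4 3 6 / 6 3 5 2 1 4 / 3 4 6 1 5 2 / 5 6 4 3 2 1 / 2 1 3 6 4 5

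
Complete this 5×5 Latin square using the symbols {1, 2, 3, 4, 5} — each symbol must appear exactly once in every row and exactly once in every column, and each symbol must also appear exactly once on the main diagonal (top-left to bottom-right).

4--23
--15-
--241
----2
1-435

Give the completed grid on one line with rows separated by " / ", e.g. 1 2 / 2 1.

4 1 5 2 3 / 2 3 1 5 4 / 3 5 2 4 1 / 5 4 3 1 2 / 1 2 4 3 5

(r1,c3) = 5
(r2,c2) = 3
(r2,c5) = 4
(r3,c2) = 5
(r4,c3) = 3
(r4,c4) = 1
(r5,c2) = 2
(r1,c2) = 1
(r2,c1) = 2
(r3,c1) = 3
(r4,c1) = 5
(r4,c2) = 4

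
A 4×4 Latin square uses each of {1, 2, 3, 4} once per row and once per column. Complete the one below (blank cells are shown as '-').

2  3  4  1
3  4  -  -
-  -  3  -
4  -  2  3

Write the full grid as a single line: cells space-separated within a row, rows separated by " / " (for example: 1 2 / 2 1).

2 3 4 1 / 3 4 1 2 / 1 2 3 4 / 4 1 2 3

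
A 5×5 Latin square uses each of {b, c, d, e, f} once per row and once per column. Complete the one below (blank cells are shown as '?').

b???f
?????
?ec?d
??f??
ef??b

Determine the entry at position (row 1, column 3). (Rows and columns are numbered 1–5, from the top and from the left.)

e

row 3 has {c,d,e}; column 1 has {b,e} — only f is left for (r3,c1).
row 3 has {c,d,e,f}; column 4 is empty so far — only b is left for (r3,c4).
row 5 has {b,e,f}; column 3 has {c,f} — only d is left for (r5,c3).
row 5 has {b,d,e,f}; column 4 has {b} — only c is left for (r5,c4).
row 1 has {b,f}; column 3 has {c,d,f} — only e is left for (r1,c3).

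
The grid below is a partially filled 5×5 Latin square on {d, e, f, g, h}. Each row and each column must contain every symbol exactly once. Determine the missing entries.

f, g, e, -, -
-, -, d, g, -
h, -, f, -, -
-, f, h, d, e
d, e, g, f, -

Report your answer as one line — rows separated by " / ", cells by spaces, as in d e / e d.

Cell (r1,c4): row 1 has {e,f,g}; column 4 has {d,f,g} → h.
Cell (r1,c5): row 1 has {e,f,g,h}; column 5 has {e} → d.
Cell (r2,c1): row 2 has {d,g}; column 1 has {d,f,h} → e.
Cell (r2,c2): row 2 has {d,e,g}; column 2 has {e,f,g} → h.
Cell (r2,c5): row 2 has {d,e,g,h}; column 5 has {d,e} → f.
Cell (r3,c2): row 3 has {f,h}; column 2 has {e,f,g,h} → d.
Cell (r3,c4): row 3 has {d,f,h}; column 4 has {d,f,g,h} → e.
Cell (r3,c5): row 3 has {d,e,f,h}; column 5 has {d,e,f} → g.
Cell (r4,c1): row 4 has {d,e,f,h}; column 1 has {d,e,f,h} → g.
Cell (r5,c5): row 5 has {d,e,f,g}; column 5 has {d,e,f,g} → h.

f g e h d / e h d g f / h d f e g / g f h d e / d e g f h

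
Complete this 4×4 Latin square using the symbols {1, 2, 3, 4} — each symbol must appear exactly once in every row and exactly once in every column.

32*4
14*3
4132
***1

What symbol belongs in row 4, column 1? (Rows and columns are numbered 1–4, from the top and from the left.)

2

(r1,c3): row 1 has {2,3,4}; column 3 has {3}, so it must be 1.
(r2,c3): row 2 has {1,3,4}; column 3 has {1,3}, so it must be 2.
(r4,c1): row 4 has {1}; column 1 has {1,3,4}, so it must be 2.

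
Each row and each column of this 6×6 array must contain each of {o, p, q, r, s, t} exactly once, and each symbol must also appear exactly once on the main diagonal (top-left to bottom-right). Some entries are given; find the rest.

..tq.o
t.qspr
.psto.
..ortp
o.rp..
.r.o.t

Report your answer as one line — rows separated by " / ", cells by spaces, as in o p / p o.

(r1,c1): row 1 has {o,q,t}; column 1 has {o,t}; the diagonal has {r,s,t}, so it must be p.
(r1,c2): row 1 has {o,p,q,t}; column 2 has {p,r}, so it must be s.
(r1,c5): row 1 has {o,p,q,s,t}; column 5 has {o,p,t}, so it must be r.
(r2,c2): row 2 has {p,q,r,s,t}; column 2 has {p,r,s}; the diagonal has {p,r,s,t}, so it must be o.
(r3,c6): row 3 has {o,p,s,t}; column 6 has {o,p,r,t}, so it must be q.
(r4,c2): row 4 has {o,p,r,t}; column 2 has {o,p,r,s}, so it must be q.
(r5,c2): row 5 has {o,p,r}; column 2 has {o,p,q,r,s}, so it must be t.
(r5,c5): row 5 has {o,p,r,t}; column 5 has {o,p,r,t}; the diagonal has {o,p,r,s,t}, so it must be q.
(r5,c6): row 5 has {o,p,q,r,t}; column 6 has {o,p,q,r,t}, so it must be s.
(r6,c3): row 6 has {o,r,t}; column 3 has {o,q,r,s,t}, so it must be p.
(r6,c5): row 6 has {o,p,r,t}; column 5 has {o,p,q,r,t}, so it must be s.
(r3,c1): row 3 has {o,p,q,s,t}; column 1 has {o,p,t}, so it must be r.
(r4,c1): row 4 has {o,p,q,r,t}; column 1 has {o,p,r,t}, so it must be s.
(r6,c1): row 6 has {o,p,r,s,t}; column 1 has {o,p,r,s,t}, so it must be q.

p s t q r o / t o q s p r / r p s t o q / s q o r t p / o t r p q s / q r p o s t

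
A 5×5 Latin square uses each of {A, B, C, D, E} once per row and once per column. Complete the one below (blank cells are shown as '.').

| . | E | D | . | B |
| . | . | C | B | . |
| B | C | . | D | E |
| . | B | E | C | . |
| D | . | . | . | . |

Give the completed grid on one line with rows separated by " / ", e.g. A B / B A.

C E D A B / E D C B A / B C A D E / A B E C D / D A B E C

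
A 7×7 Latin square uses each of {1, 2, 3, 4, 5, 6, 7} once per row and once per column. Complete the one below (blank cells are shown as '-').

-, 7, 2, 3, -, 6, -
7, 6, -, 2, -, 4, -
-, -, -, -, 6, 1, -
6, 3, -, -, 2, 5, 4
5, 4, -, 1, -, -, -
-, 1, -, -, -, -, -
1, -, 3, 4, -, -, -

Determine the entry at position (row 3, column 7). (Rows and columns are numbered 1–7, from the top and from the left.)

row 1 has {2,3,6,7}; column 1 has {1,5,6,7} — only 4 is left for (r1,c1).
row 4 has {2,3,4,5,6}; column 4 has {1,2,3,4} — only 7 is left for (r4,c4).
row 3 has {1,6}; column 4 has {1,2,3,4,7} — only 5 is left for (r3,c4).
row 4 has {2,3,4,5,6,7}; column 3 has {2,3} — only 1 is left for (r4,c3).
row 6 has {1}; column 4 has {1,2,3,4,5,7} — only 6 is left for (r6,c4).
row 2 has {2,4,6,7}; column 3 has {1,2,3} — only 5 is left for (r2,c3).
row 3 has {1,5,6}; column 2 has {1,3,4,6,7} — only 2 is left for (r3,c2).
row 7 has {1,3,4}; column 2 has {1,2,3,4,6,7} — only 5 is left for (r7,c2).
row 7 has {1,3,4,5}; column 5 has {2,6} — only 7 is left for (r7,c5).
row 7 has {1,3,4,5,7}; column 6 has {1,4,5,6} — only 2 is left for (r7,c6).
row 7 has {1,2,3,4,5,7}; column 7 has {4} — only 6 is left for (r7,c7).
row 3 has {1,2,5,6}; column 1 has {1,4,5,6,7} — only 3 is left for (r3,c1).
row 3 has {1,2,3,5,6}; column 7 has {4,6} — only 7 is left for (r3,c7).

7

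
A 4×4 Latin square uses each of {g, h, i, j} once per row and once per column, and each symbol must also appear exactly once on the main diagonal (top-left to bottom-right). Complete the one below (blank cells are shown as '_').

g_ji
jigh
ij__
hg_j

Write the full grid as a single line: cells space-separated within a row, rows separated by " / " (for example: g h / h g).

(r1,c2) = h
(r3,c3) = h
(r3,c4) = g
(r4,c3) = i

g h j i / j i g h / i j h g / h g i j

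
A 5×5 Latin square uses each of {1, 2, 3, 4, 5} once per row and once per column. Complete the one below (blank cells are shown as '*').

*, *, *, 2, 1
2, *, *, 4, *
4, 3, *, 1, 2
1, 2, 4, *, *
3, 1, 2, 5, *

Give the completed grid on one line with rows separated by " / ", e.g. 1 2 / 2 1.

5 4 3 2 1 / 2 5 1 4 3 / 4 3 5 1 2 / 1 2 4 3 5 / 3 1 2 5 4

row 1 has {1,2}; column 1 has {1,2,3,4} — only 5 is left for (r1,c1).
row 1 has {1,2,5}; column 2 has {1,2,3} — only 4 is left for (r1,c2).
row 1 has {1,2,4,5}; column 3 has {2,4} — only 3 is left for (r1,c3).
row 2 has {2,4}; column 2 has {1,2,3,4} — only 5 is left for (r2,c2).
row 2 has {2,4,5}; column 3 has {2,3,4} — only 1 is left for (r2,c3).
row 2 has {1,2,4,5}; column 5 has {1,2} — only 3 is left for (r2,c5).
row 3 has {1,2,3,4}; column 3 has {1,2,3,4} — only 5 is left for (r3,c3).
row 4 has {1,2,4}; column 4 has {1,2,4,5} — only 3 is left for (r4,c4).
row 4 has {1,2,3,4}; column 5 has {1,2,3} — only 5 is left for (r4,c5).
row 5 has {1,2,3,5}; column 5 has {1,2,3,5} — only 4 is left for (r5,c5).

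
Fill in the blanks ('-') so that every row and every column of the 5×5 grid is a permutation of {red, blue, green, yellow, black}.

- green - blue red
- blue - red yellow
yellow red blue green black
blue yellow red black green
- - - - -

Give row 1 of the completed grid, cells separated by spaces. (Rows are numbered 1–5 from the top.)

At row 1, column 1: row 1 has {red,blue,green}; column 1 has {blue,yellow}; that leaves black.
At row 1, column 3: row 1 has {red,blue,green,black}; column 3 has {red,blue}; that leaves yellow.

black green yellow blue red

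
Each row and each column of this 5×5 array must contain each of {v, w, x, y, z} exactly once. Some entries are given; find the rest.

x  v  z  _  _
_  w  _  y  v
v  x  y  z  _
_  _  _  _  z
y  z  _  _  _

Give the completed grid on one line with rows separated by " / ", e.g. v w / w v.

x v z w y / z w x y v / v x y z w / w y v x z / y z w v x

At row 1, column 4: row 1 has {v,x,z}; column 4 has {y,z}; that leaves w.
At row 1, column 5: row 1 has {v,w,x,z}; column 5 has {v,z}; that leaves y.
At row 2, column 1: row 2 has {v,w,y}; column 1 has {v,x,y}; that leaves z.
At row 2, column 3: row 2 has {v,w,y,z}; column 3 has {y,z}; that leaves x.
At row 3, column 5: row 3 has {v,x,y,z}; column 5 has {v,y,z}; that leaves w.
At row 4, column 1: row 4 has {z}; column 1 has {v,x,y,z}; that leaves w.
At row 4, column 2: row 4 has {w,z}; column 2 has {v,w,x,z}; that leaves y.
At row 4, column 3: row 4 has {w,y,z}; column 3 has {x,y,z}; that leaves v.
At row 4, column 4: row 4 has {v,w,y,z}; column 4 has {w,y,z}; that leaves x.
At row 5, column 3: row 5 has {y,z}; column 3 has {v,x,y,z}; that leaves w.
At row 5, column 4: row 5 has {w,y,z}; column 4 has {w,x,y,z}; that leaves v.
At row 5, column 5: row 5 has {v,w,y,z}; column 5 has {v,w,y,z}; that leaves x.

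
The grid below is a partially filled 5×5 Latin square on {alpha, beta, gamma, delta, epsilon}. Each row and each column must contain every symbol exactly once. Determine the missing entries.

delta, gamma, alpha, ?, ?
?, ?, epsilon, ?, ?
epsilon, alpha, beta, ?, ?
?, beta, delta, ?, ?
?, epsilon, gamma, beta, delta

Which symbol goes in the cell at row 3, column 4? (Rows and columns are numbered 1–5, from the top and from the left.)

delta

(r1,c4): row 1 has {alpha,gamma,delta}; column 4 has {beta}, so it must be epsilon.
(r1,c5): row 1 has {alpha,gamma,delta,epsilon}; column 5 has {delta}, so it must be beta.
(r2,c2): row 2 has {epsilon}; column 2 has {alpha,beta,gamma,epsilon}, so it must be delta.
(r3,c5): row 3 has {alpha,beta,epsilon}; column 5 has {beta,delta}, so it must be gamma.
(r5,c1): row 5 has {beta,gamma,delta,epsilon}; column 1 has {delta,epsilon}, so it must be alpha.
(r2,c5): row 2 has {delta,epsilon}; column 5 has {beta,gamma,delta}, so it must be alpha.
(r3,c4): row 3 has {alpha,beta,gamma,epsilon}; column 4 has {beta,epsilon}, so it must be delta.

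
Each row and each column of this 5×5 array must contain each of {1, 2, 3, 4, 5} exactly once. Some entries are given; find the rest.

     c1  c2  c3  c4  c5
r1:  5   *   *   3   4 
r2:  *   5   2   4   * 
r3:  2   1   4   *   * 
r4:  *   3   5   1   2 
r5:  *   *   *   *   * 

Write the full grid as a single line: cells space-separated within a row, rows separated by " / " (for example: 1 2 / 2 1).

5 2 1 3 4 / 3 5 2 4 1 / 2 1 4 5 3 / 4 3 5 1 2 / 1 4 3 2 5

Cell (r1,c2): row 1 has {3,4,5}; column 2 has {1,3,5} → 2.
Cell (r1,c3): row 1 has {2,3,4,5}; column 3 has {2,4,5} → 1.
Cell (r3,c4): row 3 has {1,2,4}; column 4 has {1,3,4} → 5.
Cell (r3,c5): row 3 has {1,2,4,5}; column 5 has {2,4} → 3.
Cell (r4,c1): row 4 has {1,2,3,5}; column 1 has {2,5} → 4.
Cell (r5,c2): row 5 is empty so far; column 2 has {1,2,3,5} → 4.
Cell (r5,c3): row 5 has {4}; column 3 has {1,2,4,5} → 3.
Cell (r5,c4): row 5 has {3,4}; column 4 has {1,3,4,5} → 2.
Cell (r2,c5): row 2 has {2,4,5}; column 5 has {2,3,4} → 1.
Cell (r5,c1): row 5 has {2,3,4}; column 1 has {2,4,5} → 1.
Cell (r5,c5): row 5 has {1,2,3,4}; column 5 has {1,2,3,4} → 5.
Cell (r2,c1): row 2 has {1,2,4,5}; column 1 has {1,2,4,5} → 3.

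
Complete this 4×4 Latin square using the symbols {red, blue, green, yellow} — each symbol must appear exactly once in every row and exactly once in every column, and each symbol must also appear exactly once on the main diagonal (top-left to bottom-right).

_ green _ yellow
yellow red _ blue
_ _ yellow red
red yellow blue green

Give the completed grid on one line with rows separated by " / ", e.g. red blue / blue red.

blue green red yellow / yellow red green blue / green blue yellow red / red yellow blue green

At row 1, column 1: row 1 has {green,yellow}; column 1 has {red,yellow}; the diagonal has {red,green,yellow}; that leaves blue.
At row 1, column 3: row 1 has {blue,green,yellow}; column 3 has {blue,yellow}; that leaves red.
At row 2, column 3: row 2 has {red,blue,yellow}; column 3 has {red,blue,yellow}; that leaves green.
At row 3, column 1: row 3 has {red,yellow}; column 1 has {red,blue,yellow}; that leaves green.
At row 3, column 2: row 3 has {red,green,yellow}; column 2 has {red,green,yellow}; that leaves blue.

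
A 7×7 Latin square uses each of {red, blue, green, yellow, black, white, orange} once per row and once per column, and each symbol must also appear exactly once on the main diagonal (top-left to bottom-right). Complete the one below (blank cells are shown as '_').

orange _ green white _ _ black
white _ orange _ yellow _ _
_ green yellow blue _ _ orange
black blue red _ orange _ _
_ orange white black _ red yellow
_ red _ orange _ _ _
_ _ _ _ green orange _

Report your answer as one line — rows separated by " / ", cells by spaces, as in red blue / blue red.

orange yellow green white red blue black / white black orange red yellow green blue / red green yellow blue white black orange / black blue red green orange yellow white / green orange white black blue red yellow / yellow red blue orange black white green / blue white black yellow green orange red

Cell (r1,c2): row 1 has {green,black,white,orange}; column 2 has {red,blue,green,orange} → yellow.
Cell (r1,c6): row 1 has {green,yellow,black,white,orange}; column 6 has {red,orange} → blue.
Cell (r2,c2): row 2 has {yellow,white,orange}; column 2 has {red,blue,green,yellow,orange}; the diagonal has {yellow,orange} → black.
Cell (r2,c6): row 2 has {yellow,black,white,orange}; column 6 has {red,blue,orange} → green.
Cell (r3,c1): row 3 has {blue,green,yellow,orange}; column 1 has {black,white,orange} → red.
Cell (r4,c4): row 4 has {red,blue,black,orange}; column 4 has {blue,black,white,orange}; the diagonal has {yellow,black,orange} → green.
Cell (r4,c7): row 4 has {red,blue,green,black,orange}; column 7 has {yellow,black,orange} → white.
Cell (r5,c5): row 5 has {red,yellow,black,white,orange}; column 5 has {green,yellow,orange}; the diagonal has {green,yellow,black,orange} → blue.
Cell (r6,c6): row 6 has {red,orange}; column 6 has {red,blue,green,orange}; the diagonal has {blue,green,yellow,black,orange} → white.
Cell (r7,c2): row 7 has {green,orange}; column 2 has {red,blue,green,yellow,black,orange} → white.
Cell (r7,c7): row 7 has {green,white,orange}; column 7 has {yellow,black,white,orange}; the diagonal has {blue,green,yellow,black,white,orange} → red.
Cell (r1,c5): row 1 has {blue,green,yellow,black,white,orange}; column 5 has {blue,green,yellow,orange} → red.
Cell (r2,c4): row 2 has {green,yellow,black,white,orange}; column 4 has {blue,green,black,white,orange} → red.
Cell (r2,c7): row 2 has {red,green,yellow,black,white,orange}; column 7 has {red,yellow,black,white,orange} → blue.
Cell (r3,c6): row 3 has {red,blue,green,yellow,orange}; column 6 has {red,blue,green,white,orange} → black.
Cell (r4,c6): row 4 has {red,blue,green,black,white,orange}; column 6 has {red,blue,green,black,white,orange} → yellow.
Cell (r5,c1): row 5 has {red,blue,yellow,black,white,orange}; column 1 has {red,black,white,orange} → green.
Cell (r6,c5): row 6 has {red,white,orange}; column 5 has {red,blue,green,yellow,orange} → black.
Cell (r6,c7): row 6 has {red,black,white,orange}; column 7 has {red,blue,yellow,black,white,orange} → green.
Cell (r7,c4): row 7 has {red,green,white,orange}; column 4 has {red,blue,green,black,white,orange} → yellow.
Cell (r3,c5): row 3 has {red,blue,green,yellow,black,orange}; column 5 has {red,blue,green,yellow,black,orange} → white.
Cell (r6,c3): row 6 has {red,green,black,white,orange}; column 3 has {red,green,yellow,white,orange} → blue.
Cell (r7,c1): row 7 has {red,green,yellow,white,orange}; column 1 has {red,green,black,white,orange} → blue.
Cell (r7,c3): row 7 has {red,blue,green,yellow,white,orange}; column 3 has {red,blue,green,yellow,white,orange} → black.
Cell (r6,c1): row 6 has {red,blue,green,black,white,orange}; column 1 has {red,blue,green,black,white,orange} → yellow.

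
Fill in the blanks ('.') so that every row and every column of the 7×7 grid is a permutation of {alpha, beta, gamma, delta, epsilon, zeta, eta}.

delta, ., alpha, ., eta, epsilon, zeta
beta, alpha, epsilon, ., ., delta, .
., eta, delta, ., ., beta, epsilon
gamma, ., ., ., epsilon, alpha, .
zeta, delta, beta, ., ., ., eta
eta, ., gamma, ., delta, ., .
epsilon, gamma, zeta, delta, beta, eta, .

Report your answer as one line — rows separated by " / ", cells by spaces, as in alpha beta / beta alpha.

(r1,c2) = beta
(r1,c4) = gamma
(r2,c7) = gamma
(r3,c1) = alpha
(r3,c4) = zeta
(r3,c5) = gamma
(r4,c2) = zeta
(r4,c3) = eta
(r4,c4) = beta
(r4,c7) = delta
(r5,c5) = alpha
(r5,c6) = gamma
(r6,c2) = epsilon
(r6,c4) = alpha
(r6,c6) = zeta
(r6,c7) = beta
(r7,c7) = alpha
(r2,c4) = eta
(r2,c5) = zeta
(r5,c4) = epsilon

delta beta alpha gamma eta epsilon zeta / beta alpha epsilon eta zeta delta gamma / alpha eta delta zeta gamma beta epsilon / gamma zeta eta beta epsilon alpha delta / zeta delta beta epsilon alpha gamma eta / eta epsilon gamma alpha delta zeta beta / epsilon gamma zeta delta beta eta alpha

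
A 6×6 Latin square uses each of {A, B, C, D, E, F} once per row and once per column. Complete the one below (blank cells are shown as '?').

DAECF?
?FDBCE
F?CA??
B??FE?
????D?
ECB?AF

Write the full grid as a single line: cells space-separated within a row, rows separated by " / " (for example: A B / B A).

D A E C F B / A F D B C E / F E C A B D / B D A F E C / C B F E D A / E C B D A F

(r1,c6) = B
(r2,c1) = A
(r3,c5) = B
(r3,c6) = D
(r4,c2) = D
(r4,c3) = A
(r4,c6) = C
(r5,c1) = C
(r5,c3) = F
(r5,c4) = E
(r5,c6) = A
(r6,c4) = D
(r3,c2) = E
(r5,c2) = B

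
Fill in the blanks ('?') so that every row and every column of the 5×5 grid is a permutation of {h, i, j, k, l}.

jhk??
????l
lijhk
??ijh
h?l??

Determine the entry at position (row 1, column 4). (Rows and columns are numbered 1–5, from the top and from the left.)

row 1 has {h,j,k}; column 5 has {h,k,l} — only i is left for (r1,c5).
row 2 has {l}; column 3 has {i,j,k,l} — only h is left for (r2,c3).
row 4 has {h,i,j}; column 1 has {h,j,l} — only k is left for (r4,c1).
row 4 has {h,i,j,k}; column 2 has {h,i} — only l is left for (r4,c2).
row 5 has {h,l}; column 5 has {h,i,k,l} — only j is left for (r5,c5).
row 1 has {h,i,j,k}; column 4 has {h,j} — only l is left for (r1,c4).

l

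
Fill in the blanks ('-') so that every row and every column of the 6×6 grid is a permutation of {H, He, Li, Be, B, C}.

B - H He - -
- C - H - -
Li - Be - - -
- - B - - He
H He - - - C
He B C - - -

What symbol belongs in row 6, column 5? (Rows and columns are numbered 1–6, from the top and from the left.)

(r2,c1) = Be
(r3,c2) = H
(r3,c6) = B
(r4,c1) = C
(r5,c3) = Li
(r2,c3) = He
(r2,c6) = Li
(r3,c4) = C
(r3,c5) = He
(r1,c6) = Be
(r2,c5) = B
(r5,c5) = Be
(r6,c6) = H
(r1,c2) = Li
(r1,c5) = C
(r4,c2) = Be
(r4,c4) = Li
(r4,c5) = H
(r5,c4) = B
(r6,c4) = Be
(r6,c5) = Li

Li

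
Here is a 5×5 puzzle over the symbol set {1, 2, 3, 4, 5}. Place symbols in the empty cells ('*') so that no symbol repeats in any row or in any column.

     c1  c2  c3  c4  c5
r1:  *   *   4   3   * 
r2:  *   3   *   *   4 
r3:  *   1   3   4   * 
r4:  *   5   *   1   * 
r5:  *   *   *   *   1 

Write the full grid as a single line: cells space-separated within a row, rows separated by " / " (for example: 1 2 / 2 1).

1 2 4 3 5 / 2 3 1 5 4 / 5 1 3 4 2 / 4 5 2 1 3 / 3 4 5 2 1

(r1,c2): row 1 has {3,4}; column 2 has {1,3,5}, so it must be 2.
(r1,c5): row 1 has {2,3,4}; column 5 has {1,4}, so it must be 5.
(r3,c5): row 3 has {1,3,4}; column 5 has {1,4,5}, so it must be 2.
(r4,c3): row 4 has {1,5}; column 3 has {3,4}, so it must be 2.
(r4,c5): row 4 has {1,2,5}; column 5 has {1,2,4,5}, so it must be 3.
(r5,c2): row 5 has {1}; column 2 has {1,2,3,5}, so it must be 4.
(r5,c3): row 5 has {1,4}; column 3 has {2,3,4}, so it must be 5.
(r5,c4): row 5 has {1,4,5}; column 4 has {1,3,4}, so it must be 2.
(r1,c1): row 1 has {2,3,4,5}; column 1 is empty so far, so it must be 1.
(r2,c3): row 2 has {3,4}; column 3 has {2,3,4,5}, so it must be 1.
(r2,c4): row 2 has {1,3,4}; column 4 has {1,2,3,4}, so it must be 5.
(r3,c1): row 3 has {1,2,3,4}; column 1 has {1}, so it must be 5.
(r4,c1): row 4 has {1,2,3,5}; column 1 has {1,5}, so it must be 4.
(r5,c1): row 5 has {1,2,4,5}; column 1 has {1,4,5}, so it must be 3.
(r2,c1): row 2 has {1,3,4,5}; column 1 has {1,3,4,5}, so it must be 2.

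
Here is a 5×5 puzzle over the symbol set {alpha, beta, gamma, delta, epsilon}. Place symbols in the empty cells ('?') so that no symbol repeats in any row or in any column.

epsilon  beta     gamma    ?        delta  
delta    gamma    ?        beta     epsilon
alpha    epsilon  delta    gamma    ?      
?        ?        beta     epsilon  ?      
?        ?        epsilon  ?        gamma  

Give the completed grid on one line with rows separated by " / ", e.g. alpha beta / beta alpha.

(r1,c4) = alpha
(r2,c3) = alpha
(r3,c5) = beta
(r4,c1) = gamma
(r4,c5) = alpha
(r5,c1) = beta
(r5,c4) = delta
(r4,c2) = delta
(r5,c2) = alpha

epsilon beta gamma alpha delta / delta gamma alpha beta epsilon / alpha epsilon delta gamma beta / gamma delta beta epsilon alpha / beta alpha epsilon delta gamma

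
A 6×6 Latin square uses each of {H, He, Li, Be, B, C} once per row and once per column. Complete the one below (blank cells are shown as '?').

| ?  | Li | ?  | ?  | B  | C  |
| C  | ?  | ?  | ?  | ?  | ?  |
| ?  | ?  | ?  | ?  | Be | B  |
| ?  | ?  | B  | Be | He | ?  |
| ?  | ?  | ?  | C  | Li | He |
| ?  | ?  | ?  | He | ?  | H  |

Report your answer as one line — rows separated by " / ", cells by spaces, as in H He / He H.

Be Li He H B C / C He Li B H Be / He H C Li Be B / H C B Be He Li / B Be H C Li He / Li B Be He C H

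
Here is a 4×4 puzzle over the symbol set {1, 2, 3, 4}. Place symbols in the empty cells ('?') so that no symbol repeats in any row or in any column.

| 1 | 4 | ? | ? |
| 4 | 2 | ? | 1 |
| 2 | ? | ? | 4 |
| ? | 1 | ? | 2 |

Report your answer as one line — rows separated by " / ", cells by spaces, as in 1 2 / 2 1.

1 4 2 3 / 4 2 3 1 / 2 3 1 4 / 3 1 4 2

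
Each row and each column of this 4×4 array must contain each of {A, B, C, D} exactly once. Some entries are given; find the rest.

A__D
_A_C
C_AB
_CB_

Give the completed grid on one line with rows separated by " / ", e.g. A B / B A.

A B C D / B A D C / C D A B / D C B A

Cell (r1,c2): row 1 has {A,D}; column 2 has {A,C} → B.
Cell (r1,c3): row 1 has {A,B,D}; column 3 has {A,B} → C.
Cell (r2,c3): row 2 has {A,C}; column 3 has {A,B,C} → D.
Cell (r3,c2): row 3 has {A,B,C}; column 2 has {A,B,C} → D.
Cell (r4,c1): row 4 has {B,C}; column 1 has {A,C} → D.
Cell (r4,c4): row 4 has {B,C,D}; column 4 has {B,C,D} → A.
Cell (r2,c1): row 2 has {A,C,D}; column 1 has {A,C,D} → B.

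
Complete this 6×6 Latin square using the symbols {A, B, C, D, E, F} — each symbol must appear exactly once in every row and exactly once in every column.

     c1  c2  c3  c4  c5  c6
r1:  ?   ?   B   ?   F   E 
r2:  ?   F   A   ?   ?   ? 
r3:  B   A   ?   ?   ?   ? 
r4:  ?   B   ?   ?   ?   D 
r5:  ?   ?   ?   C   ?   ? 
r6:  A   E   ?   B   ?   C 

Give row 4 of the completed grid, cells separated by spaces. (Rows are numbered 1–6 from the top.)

E B C F A D

(r2,c6): row 2 has {A,F}; column 6 has {C,D,E}, so it must be B.
(r3,c6): row 3 has {A,B}; column 6 has {B,C,D,E}, so it must be F.
(r5,c2): row 5 has {C}; column 2 has {A,B,E,F}, so it must be D.
(r5,c6): row 5 has {C,D}; column 6 has {B,C,D,E,F}, so it must be A.
(r6,c5): row 6 has {A,B,C,E}; column 5 has {F}, so it must be D.
(r1,c2): row 1 has {B,E,F}; column 2 has {A,B,D,E,F}, so it must be C.
(r6,c3): row 6 has {A,B,C,D,E}; column 3 has {A,B}, so it must be F.
(r1,c1): row 1 has {B,C,E,F}; column 1 has {A,B}, so it must be D.
(r1,c4): row 1 has {B,C,D,E,F}; column 4 has {B,C}, so it must be A.
(r5,c3): row 5 has {A,C,D}; column 3 has {A,B,F}, so it must be E.
(r5,c5): row 5 has {A,C,D,E}; column 5 has {D,F}, so it must be B.
(r4,c3): row 4 has {B,D}; column 3 has {A,B,E,F}, so it must be C.
(r5,c1): row 5 has {A,B,C,D,E}; column 1 has {A,B,D}, so it must be F.
(r3,c3): row 3 has {A,B,F}; column 3 has {A,B,C,E,F}, so it must be D.
(r3,c4): row 3 has {A,B,D,F}; column 4 has {A,B,C}, so it must be E.
(r3,c5): row 3 has {A,B,D,E,F}; column 5 has {B,D,F}, so it must be C.
(r4,c1): row 4 has {B,C,D}; column 1 has {A,B,D,F}, so it must be E.
(r4,c4): row 4 has {B,C,D,E}; column 4 has {A,B,C,E}, so it must be F.
(r4,c5): row 4 has {B,C,D,E,F}; column 5 has {B,C,D,F}, so it must be A.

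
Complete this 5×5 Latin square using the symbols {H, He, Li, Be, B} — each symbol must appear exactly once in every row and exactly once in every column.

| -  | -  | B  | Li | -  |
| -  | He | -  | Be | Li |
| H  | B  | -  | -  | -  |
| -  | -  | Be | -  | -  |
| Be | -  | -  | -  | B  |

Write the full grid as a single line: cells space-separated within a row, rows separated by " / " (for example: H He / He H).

He Be B Li H / B He H Be Li / H B Li He Be / Li H Be B He / Be Li He H B

row 1 has {Li,B}; column 1 has {H,Be} — only He is left for (r1,c1).
row 2 has {He,Li,Be}; column 1 has {H,He,Be} — only B is left for (r2,c1).
row 2 has {He,Li,Be,B}; column 3 has {Be,B} — only H is left for (r2,c3).
row 3 has {H,B}; column 4 has {Li,Be} — only He is left for (r3,c4).
row 3 has {H,He,B}; column 5 has {Li,B} — only Be is left for (r3,c5).
row 4 has {Be}; column 1 has {H,He,Be,B} — only Li is left for (r4,c1).
row 4 has {Li,Be}; column 2 has {He,B} — only H is left for (r4,c2).
row 4 has {H,Li,Be}; column 4 has {He,Li,Be} — only B is left for (r4,c4).
row 4 has {H,Li,Be,B}; column 5 has {Li,Be,B} — only He is left for (r4,c5).
row 5 has {Be,B}; column 2 has {H,He,B} — only Li is left for (r5,c2).
row 5 has {Li,Be,B}; column 3 has {H,Be,B} — only He is left for (r5,c3).
row 5 has {He,Li,Be,B}; column 4 has {He,Li,Be,B} — only H is left for (r5,c4).
row 1 has {He,Li,B}; column 2 has {H,He,Li,B} — only Be is left for (r1,c2).
row 1 has {He,Li,Be,B}; column 5 has {He,Li,Be,B} — only H is left for (r1,c5).
row 3 has {H,He,Be,B}; column 3 has {H,He,Be,B} — only Li is left for (r3,c3).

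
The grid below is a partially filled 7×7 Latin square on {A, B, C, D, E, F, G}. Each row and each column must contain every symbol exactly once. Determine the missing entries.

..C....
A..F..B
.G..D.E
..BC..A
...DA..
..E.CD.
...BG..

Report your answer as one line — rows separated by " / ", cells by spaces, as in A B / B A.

D F C E B A G / A C D F E G B / C G F A D B E / G D B C F E A / E B G D A F C / B A E G C D F / F E A B G C D

(r2,c5): row 2 has {A,B,F}; column 5 has {A,C,D,G}, so it must be E.
(r3,c4): row 3 has {D,E,G}; column 4 has {B,C,D,F}, so it must be A.
(r4,c5): row 4 has {A,B,C}; column 5 has {A,C,D,E,G}, so it must be F.
(r6,c4): row 6 has {C,D,E}; column 4 has {A,B,C,D,F}, so it must be G.
(r6,c7): row 6 has {C,D,E,G}; column 7 has {A,B,E}, so it must be F.
(r1,c4): row 1 has {C}; column 4 has {A,B,C,D,F,G}, so it must be E.
(r1,c5): row 1 has {C,E}; column 5 has {A,C,D,E,F,G}, so it must be B.
(r3,c3): row 3 has {A,D,E,G}; column 3 has {B,C,E}, so it must be F.
(r5,c3): row 5 has {A,D}; column 3 has {B,C,E,F}, so it must be G.
(r5,c7): row 5 has {A,D,G}; column 7 has {A,B,E,F}, so it must be C.
(r6,c1): row 6 has {C,D,E,F,G}; column 1 has {A}, so it must be B.
(r6,c2): row 6 has {B,C,D,E,F,G}; column 2 has {G}, so it must be A.
(r7,c7): row 7 has {B,G}; column 7 has {A,B,C,E,F}, so it must be D.
(r1,c7): row 1 has {B,C,E}; column 7 has {A,B,C,D,E,F}, so it must be G.
(r2,c3): row 2 has {A,B,E,F}; column 3 has {B,C,E,F,G}, so it must be D.
(r3,c1): row 3 has {A,D,E,F,G}; column 1 has {A,B}, so it must be C.
(r3,c6): row 3 has {A,C,D,E,F,G}; column 6 has {D}, so it must be B.
(r7,c3): row 7 has {B,D,G}; column 3 has {B,C,D,E,F,G}, so it must be A.
(r2,c2): row 2 has {A,B,D,E,F}; column 2 has {A,G}, so it must be C.
(r2,c6): row 2 has {A,B,C,D,E,F}; column 6 has {B,D}, so it must be G.
(r4,c6): row 4 has {A,B,C,F}; column 6 has {B,D,G}, so it must be E.
(r5,c6): row 5 has {A,C,D,G}; column 6 has {B,D,E,G}, so it must be F.
(r7,c6): row 7 has {A,B,D,G}; column 6 has {B,D,E,F,G}, so it must be C.
(r1,c6): row 1 has {B,C,E,G}; column 6 has {B,C,D,E,F,G}, so it must be A.
(r4,c2): row 4 has {A,B,C,E,F}; column 2 has {A,C,G}, so it must be D.
(r5,c1): row 5 has {A,C,D,F,G}; column 1 has {A,B,C}, so it must be E.
(r5,c2): row 5 has {A,C,D,E,F,G}; column 2 has {A,C,D,G}, so it must be B.
(r7,c1): row 7 has {A,B,C,D,G}; column 1 has {A,B,C,E}, so it must be F.
(r7,c2): row 7 has {A,B,C,D,F,G}; column 2 has {A,B,C,D,G}, so it must be E.
(r1,c1): row 1 has {A,B,C,E,G}; column 1 has {A,B,C,E,F}, so it must be D.
(r1,c2): row 1 has {A,B,C,D,E,G}; column 2 has {A,B,C,D,E,G}, so it must be F.
(r4,c1): row 4 has {A,B,C,D,E,F}; column 1 has {A,B,C,D,E,F}, so it must be G.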